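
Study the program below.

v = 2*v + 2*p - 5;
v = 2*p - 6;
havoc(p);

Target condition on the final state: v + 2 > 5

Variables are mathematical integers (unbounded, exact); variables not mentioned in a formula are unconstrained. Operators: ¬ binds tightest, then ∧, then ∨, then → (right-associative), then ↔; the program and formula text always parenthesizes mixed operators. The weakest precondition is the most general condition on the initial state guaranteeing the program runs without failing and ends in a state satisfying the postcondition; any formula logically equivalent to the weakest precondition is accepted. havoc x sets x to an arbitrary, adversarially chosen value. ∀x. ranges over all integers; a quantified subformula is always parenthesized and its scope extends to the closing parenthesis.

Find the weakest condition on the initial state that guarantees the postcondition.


Working backward. After the program, the postcondition v + 2 > 5 must hold; in canonical form it is v > 3.
Before havoc p: v > 3
Before v := 2*p - 6: 2*p > 9
Before v := 2*v + 2*p - 5: 2*p > 9
Answer: WP = 2*p > 9


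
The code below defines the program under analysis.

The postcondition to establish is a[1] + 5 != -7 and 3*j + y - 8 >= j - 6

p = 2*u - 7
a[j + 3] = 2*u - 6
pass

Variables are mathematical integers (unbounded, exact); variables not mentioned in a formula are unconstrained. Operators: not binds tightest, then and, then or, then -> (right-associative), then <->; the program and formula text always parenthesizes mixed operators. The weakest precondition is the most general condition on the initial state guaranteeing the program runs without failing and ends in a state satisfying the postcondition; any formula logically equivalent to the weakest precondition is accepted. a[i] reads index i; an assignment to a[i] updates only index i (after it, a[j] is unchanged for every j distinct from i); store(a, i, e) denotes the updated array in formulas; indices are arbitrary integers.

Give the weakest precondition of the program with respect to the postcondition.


Working backward. After the program, the postcondition a[1] + 5 != -7 and 3*j + y - 8 >= j - 6 must hold; in canonical form it is a[1] != -12 and 2*j + y >= 2.
Before skip: a[1] != -12 and 2*j + y >= 2
Before a[j + 3] := 2*u - 6: store(a, j + 3, 2*u - 6)[1] != -12 and 2*j + y >= 2
Before p := 2*u - 7: store(a, j + 3, 2*u - 6)[1] != -12 and 2*j + y >= 2
Answer: WP = store(a, j + 3, 2*u - 6)[1] != -12 and 2*j + y >= 2


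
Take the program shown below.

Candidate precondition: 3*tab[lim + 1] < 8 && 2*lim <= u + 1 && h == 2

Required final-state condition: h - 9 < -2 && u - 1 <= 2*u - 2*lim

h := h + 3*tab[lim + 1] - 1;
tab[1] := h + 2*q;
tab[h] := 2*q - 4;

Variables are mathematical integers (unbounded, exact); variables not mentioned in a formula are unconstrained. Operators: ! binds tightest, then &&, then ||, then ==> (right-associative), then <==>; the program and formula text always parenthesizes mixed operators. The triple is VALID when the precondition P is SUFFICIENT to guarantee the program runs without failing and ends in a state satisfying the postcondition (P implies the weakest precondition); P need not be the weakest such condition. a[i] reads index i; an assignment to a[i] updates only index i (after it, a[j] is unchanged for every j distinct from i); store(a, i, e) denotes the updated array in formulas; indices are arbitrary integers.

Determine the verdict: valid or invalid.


Working backward. After the program, the postcondition h - 9 < -2 && u - 1 <= 2*u - 2*lim must hold; in canonical form it is h < 7 && 2*lim <= u + 1.
Before tab[h] := 2*q - 4: h < 7 && 2*lim <= u + 1
Before tab[1] := h + 2*q: h < 7 && 2*lim <= u + 1
Before h := h + 3*tab[lim + 1] - 1: 3*tab[lim + 1] + h < 8 && 2*lim <= u + 1
The weakest precondition is 3*tab[lim + 1] + h < 8 && 2*lim <= u + 1.
Check whether 3*tab[lim + 1] < 8 && 2*lim <= u + 1 && h == 2 implies it.
Countermodel: at the initial state h = 2, lim = 0, tab = {[1] = 2, elsewhere 2}, u = -1, the precondition holds but the weakest precondition fails.
Answer: invalid


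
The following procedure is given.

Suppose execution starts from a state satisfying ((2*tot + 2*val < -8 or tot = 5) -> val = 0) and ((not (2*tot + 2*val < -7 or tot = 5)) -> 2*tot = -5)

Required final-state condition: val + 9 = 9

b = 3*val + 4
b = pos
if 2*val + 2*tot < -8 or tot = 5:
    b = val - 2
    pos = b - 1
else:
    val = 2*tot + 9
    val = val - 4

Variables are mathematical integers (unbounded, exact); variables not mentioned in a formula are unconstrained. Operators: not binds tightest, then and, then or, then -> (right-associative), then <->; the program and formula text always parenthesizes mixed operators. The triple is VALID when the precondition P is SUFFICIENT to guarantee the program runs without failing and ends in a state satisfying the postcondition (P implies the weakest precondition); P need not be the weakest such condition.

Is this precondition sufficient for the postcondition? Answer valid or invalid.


Working backward. After the program, the postcondition val + 9 = 9 must hold; in canonical form it is val = 0.
Then branch requires val = 0; else branch requires 2*tot = -5.
Before the if: ((2*tot + 2*val < -8 or tot = 5) -> val = 0) and ((not (2*tot + 2*val < -8 or tot = 5)) -> 2*tot = -5)
Before b := pos: ((2*tot + 2*val < -8 or tot = 5) -> val = 0) and ((not (2*tot + 2*val < -8 or tot = 5)) -> 2*tot = -5)
Before b := 3*val + 4: ((2*tot + 2*val < -8 or tot = 5) -> val = 0) and ((not (2*tot + 2*val < -8 or tot = 5)) -> 2*tot = -5)
The weakest precondition is ((2*tot + 2*val < -8 or tot = 5) -> val = 0) and ((not (2*tot + 2*val < -8 or tot = 5)) -> 2*tot = -5).
Check whether ((2*tot + 2*val < -8 or tot = 5) -> val = 0) and ((not (2*tot + 2*val < -7 or tot = 5)) -> 2*tot = -5) implies it.
Countermodel: at the initial state tot = 6, val = -10, the precondition holds but the weakest precondition fails.
Answer: invalid


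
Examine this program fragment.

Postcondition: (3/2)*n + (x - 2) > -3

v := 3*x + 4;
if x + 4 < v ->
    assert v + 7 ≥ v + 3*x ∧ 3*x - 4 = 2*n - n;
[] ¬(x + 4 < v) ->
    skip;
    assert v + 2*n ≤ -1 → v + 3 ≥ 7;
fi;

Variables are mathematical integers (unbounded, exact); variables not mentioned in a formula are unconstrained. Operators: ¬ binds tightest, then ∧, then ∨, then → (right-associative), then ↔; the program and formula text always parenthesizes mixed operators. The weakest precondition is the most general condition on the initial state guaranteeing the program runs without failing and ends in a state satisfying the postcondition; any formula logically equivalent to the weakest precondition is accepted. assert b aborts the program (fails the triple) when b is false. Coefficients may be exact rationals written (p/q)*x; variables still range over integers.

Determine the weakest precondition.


Working backward. After the program, the postcondition (3/2)*n + (x - 2) > -3 must hold; in canonical form it is (3/2)*n + x > -1.
Then branch requires 3*x ≤ 7 ∧ 3*x = n + 4 ∧ (3/2)*n + x > -1; else branch requires (2*n + v ≤ -1 → v ≥ 4) ∧ (3/2)*n + x > -1.
Before the if: (x < v - 4 → (3*x ≤ 7 ∧ 3*x = n + 4 ∧ (3/2)*n + x > -1)) ∧ ((¬(x < v - 4)) → ((2*n + v ≤ -1 → v ≥ 4) ∧ (3/2)*n + x > -1))
Before v := 3*x + 4: (2*x > 0 → (3*x ≤ 7 ∧ 3*x = n + 4 ∧ (3/2)*n + x > -1)) ∧ ((¬(2*x > 0)) → ((2*n + 3*x ≤ -5 → 3*x ≥ 0) ∧ (3/2)*n + x > -1))
Answer: WP = (2*x > 0 → (3*x ≤ 7 ∧ 3*x = n + 4 ∧ (3/2)*n + x > -1)) ∧ ((¬(2*x > 0)) → ((2*n + 3*x ≤ -5 → 3*x ≥ 0) ∧ (3/2)*n + x > -1))


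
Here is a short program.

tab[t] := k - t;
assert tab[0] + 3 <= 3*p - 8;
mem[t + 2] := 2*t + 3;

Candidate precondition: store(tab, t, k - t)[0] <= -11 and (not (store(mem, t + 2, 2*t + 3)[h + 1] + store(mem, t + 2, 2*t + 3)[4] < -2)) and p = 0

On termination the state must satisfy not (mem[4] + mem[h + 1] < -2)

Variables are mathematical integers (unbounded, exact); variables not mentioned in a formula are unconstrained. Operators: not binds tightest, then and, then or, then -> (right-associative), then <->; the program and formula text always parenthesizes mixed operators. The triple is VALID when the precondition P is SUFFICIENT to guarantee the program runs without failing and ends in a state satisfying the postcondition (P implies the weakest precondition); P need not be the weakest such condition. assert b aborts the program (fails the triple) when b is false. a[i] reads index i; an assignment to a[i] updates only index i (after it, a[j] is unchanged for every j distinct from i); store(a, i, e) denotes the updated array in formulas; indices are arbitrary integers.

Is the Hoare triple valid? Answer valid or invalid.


Working backward. After the program, the postcondition not (mem[4] + mem[h + 1] < -2) must hold; in canonical form it is not (mem[h + 1] + mem[4] < -2).
Before mem[t + 2] := 2*t + 3: not (store(mem, t + 2, 2*t + 3)[h + 1] + store(mem, t + 2, 2*t + 3)[4] < -2)
Before assert tab[0] + 3 <= 3*p - 8: tab[0] <= 3*p - 11 and (not (store(mem, t + 2, 2*t + 3)[h + 1] + store(mem, t + 2, 2*t + 3)[4] < -2))
Before tab[t] := k - t: store(tab, t, k - t)[0] <= 3*p - 11 and (not (store(mem, t + 2, 2*t + 3)[h + 1] + store(mem, t + 2, 2*t + 3)[4] < -2))
The weakest precondition is store(tab, t, k - t)[0] <= 3*p - 11 and (not (store(mem, t + 2, 2*t + 3)[h + 1] + store(mem, t + 2, 2*t + 3)[4] < -2)).
Check whether store(tab, t, k - t)[0] <= -11 and (not (store(mem, t + 2, 2*t + 3)[h + 1] + store(mem, t + 2, 2*t + 3)[4] < -2)) and p = 0 implies it.
Every state satisfying the precondition satisfies the weakest precondition: the implication holds.
Answer: valid


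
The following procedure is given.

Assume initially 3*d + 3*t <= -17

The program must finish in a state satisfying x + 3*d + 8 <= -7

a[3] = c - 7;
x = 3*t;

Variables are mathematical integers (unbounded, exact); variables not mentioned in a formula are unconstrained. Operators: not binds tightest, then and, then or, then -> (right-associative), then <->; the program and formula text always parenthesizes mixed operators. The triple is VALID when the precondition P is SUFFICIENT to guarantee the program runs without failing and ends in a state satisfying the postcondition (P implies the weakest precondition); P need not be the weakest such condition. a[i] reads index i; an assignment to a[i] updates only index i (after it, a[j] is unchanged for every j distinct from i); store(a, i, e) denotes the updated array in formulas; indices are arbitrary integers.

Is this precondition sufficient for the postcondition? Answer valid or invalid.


Working backward. After the program, the postcondition x + 3*d + 8 <= -7 must hold; in canonical form it is 3*d + x <= -15.
Before x := 3*t: 3*d + 3*t <= -15
Before a[3] := c - 7: 3*d + 3*t <= -15
The weakest precondition is 3*d + 3*t <= -15.
Check whether 3*d + 3*t <= -17 implies it.
Every state satisfying the precondition satisfies the weakest precondition: the implication holds.
Answer: valid


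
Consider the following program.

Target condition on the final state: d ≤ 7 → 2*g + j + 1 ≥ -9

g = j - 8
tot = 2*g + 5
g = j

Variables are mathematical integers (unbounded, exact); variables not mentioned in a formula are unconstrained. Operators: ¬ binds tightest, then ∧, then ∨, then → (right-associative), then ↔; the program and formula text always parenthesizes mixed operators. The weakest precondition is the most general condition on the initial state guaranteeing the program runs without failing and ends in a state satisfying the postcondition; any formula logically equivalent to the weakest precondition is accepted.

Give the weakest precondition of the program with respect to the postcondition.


Working backward. After the program, the postcondition d ≤ 7 → 2*g + j + 1 ≥ -9 must hold; in canonical form it is d ≤ 7 → 2*g + j ≥ -10.
Before g := j: d ≤ 7 → 3*j ≥ -10
Before tot := 2*g + 5: d ≤ 7 → 3*j ≥ -10
Before g := j - 8: d ≤ 7 → 3*j ≥ -10
Answer: WP = d ≤ 7 → 3*j ≥ -10


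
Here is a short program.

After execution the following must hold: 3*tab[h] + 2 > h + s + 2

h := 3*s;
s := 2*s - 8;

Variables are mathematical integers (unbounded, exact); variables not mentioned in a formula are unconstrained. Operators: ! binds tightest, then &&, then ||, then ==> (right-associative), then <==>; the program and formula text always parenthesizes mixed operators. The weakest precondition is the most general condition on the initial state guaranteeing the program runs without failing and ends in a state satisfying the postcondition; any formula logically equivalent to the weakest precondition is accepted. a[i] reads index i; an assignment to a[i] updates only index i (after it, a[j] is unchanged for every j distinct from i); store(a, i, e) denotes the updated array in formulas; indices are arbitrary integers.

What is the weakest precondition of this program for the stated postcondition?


Working backward. After the program, the postcondition 3*tab[h] + 2 > h + s + 2 must hold; in canonical form it is 3*tab[h] > h + s.
Before s := 2*s - 8: 3*tab[h] > h + 2*s - 8
Before h := 3*s: 3*tab[3*s] > 5*s - 8
Answer: WP = 3*tab[3*s] > 5*s - 8


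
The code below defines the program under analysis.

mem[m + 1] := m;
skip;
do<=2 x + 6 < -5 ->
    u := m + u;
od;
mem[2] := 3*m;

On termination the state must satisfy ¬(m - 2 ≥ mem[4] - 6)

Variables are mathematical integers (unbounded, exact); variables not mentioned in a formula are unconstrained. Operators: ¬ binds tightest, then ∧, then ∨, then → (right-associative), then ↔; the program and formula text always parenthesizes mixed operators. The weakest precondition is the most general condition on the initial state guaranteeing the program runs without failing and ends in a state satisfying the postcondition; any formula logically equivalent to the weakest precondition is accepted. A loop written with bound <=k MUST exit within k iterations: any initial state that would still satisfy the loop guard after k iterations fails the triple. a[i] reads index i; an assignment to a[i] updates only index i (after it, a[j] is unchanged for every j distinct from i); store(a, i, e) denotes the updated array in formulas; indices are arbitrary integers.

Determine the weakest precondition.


Working backward. After the program, the postcondition ¬(m - 2 ≥ mem[4] - 6) must hold; in canonical form it is ¬(m ≥ mem[4] - 4).
Before mem[2] := 3*m: ¬(m ≥ mem[4] - 4)
Before the loop (bound <=2), unroll the exhaustion recursion (WP_0 = exit-now case; WP_j = one more guarded iteration, up to j = 2):
  WP_0: (¬(x < -11)) ∧ (¬(m ≥ mem[4] - 4))
  WP_1: (x < -11 → ((¬(x < -11)) ∧ (¬(m ≥ mem[4] - 4)))) ∧ ((¬(x < -11)) → (¬(m ≥ mem[4] - 4)))
  WP_2: (x < -11 → ((x < -11 → ((¬(x < -11)) ∧ (¬(m ≥ mem[4] - 4)))) ∧ ((¬(x < -11)) → (¬(m ≥ mem[4] - 4))))) ∧ ((¬(x < -11)) → (¬(m ≥ mem[4] - 4)))
So before the loop: (x < -11 → ((x < -11 → ((¬(x < -11)) ∧ (¬(m ≥ mem[4] - 4)))) ∧ ((¬(x < -11)) → (¬(m ≥ mem[4] - 4))))) ∧ ((¬(x < -11)) → (¬(m ≥ mem[4] - 4)))
Before skip: (x < -11 → ((x < -11 → ((¬(x < -11)) ∧ (¬(m ≥ mem[4] - 4)))) ∧ ((¬(x < -11)) → (¬(m ≥ mem[4] - 4))))) ∧ ((¬(x < -11)) → (¬(m ≥ mem[4] - 4)))
Before mem[m + 1] := m: (x < -11 → ((x < -11 → ((¬(x < -11)) ∧ (¬(m ≥ store(mem, m + 1, m)[4] - 4)))) ∧ ((¬(x < -11)) → (¬(m ≥ store(mem, m + 1, m)[4] - 4))))) ∧ ((¬(x < -11)) → (¬(m ≥ store(mem, m + 1, m)[4] - 4)))
Answer: WP = (x < -11 → ((x < -11 → ((¬(x < -11)) ∧ (¬(m ≥ store(mem, m + 1, m)[4] - 4)))) ∧ ((¬(x < -11)) → (¬(m ≥ store(mem, m + 1, m)[4] - 4))))) ∧ ((¬(x < -11)) → (¬(m ≥ store(mem, m + 1, m)[4] - 4)))


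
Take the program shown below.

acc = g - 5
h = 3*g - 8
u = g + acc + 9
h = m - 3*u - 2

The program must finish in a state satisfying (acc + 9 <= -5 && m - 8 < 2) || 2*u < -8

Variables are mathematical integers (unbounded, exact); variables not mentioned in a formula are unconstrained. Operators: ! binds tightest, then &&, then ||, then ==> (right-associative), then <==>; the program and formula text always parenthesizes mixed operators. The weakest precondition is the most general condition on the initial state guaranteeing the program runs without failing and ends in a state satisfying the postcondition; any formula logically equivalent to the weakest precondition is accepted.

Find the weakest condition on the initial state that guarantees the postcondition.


Working backward. After the program, the postcondition (acc + 9 <= -5 && m - 8 < 2) || 2*u < -8 must hold; in canonical form it is (acc <= -14 && m < 10) || 2*u < -8.
Before h := m - 3*u - 2: (acc <= -14 && m < 10) || 2*u < -8
Before u := g + acc + 9: (acc <= -14 && m < 10) || 2*acc + 2*g < -26
Before h := 3*g - 8: (acc <= -14 && m < 10) || 2*acc + 2*g < -26
Before acc := g - 5: (g <= -9 && m < 10) || 4*g < -16
Answer: WP = (g <= -9 && m < 10) || 4*g < -16


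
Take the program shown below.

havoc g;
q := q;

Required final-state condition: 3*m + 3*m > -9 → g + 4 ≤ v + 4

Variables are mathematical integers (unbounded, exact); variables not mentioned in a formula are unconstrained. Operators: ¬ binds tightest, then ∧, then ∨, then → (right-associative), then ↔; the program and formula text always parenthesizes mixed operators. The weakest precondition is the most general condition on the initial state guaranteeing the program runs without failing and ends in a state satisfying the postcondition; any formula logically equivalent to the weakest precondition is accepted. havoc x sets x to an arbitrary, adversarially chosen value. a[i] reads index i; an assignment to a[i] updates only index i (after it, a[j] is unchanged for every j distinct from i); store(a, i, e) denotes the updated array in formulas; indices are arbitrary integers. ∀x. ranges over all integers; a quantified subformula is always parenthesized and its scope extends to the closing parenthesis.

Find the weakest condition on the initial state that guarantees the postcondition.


Working backward. After the program, the postcondition 3*m + 3*m > -9 → g + 4 ≤ v + 4 must hold; in canonical form it is 6*m > -9 → g ≤ v.
Before q := q: 6*m > -9 → g ≤ v
Before havoc g: ∀g_1. (6*m > -9 → g_1 ≤ v)
Answer: WP = ∀g_1. (6*m > -9 → g_1 ≤ v)


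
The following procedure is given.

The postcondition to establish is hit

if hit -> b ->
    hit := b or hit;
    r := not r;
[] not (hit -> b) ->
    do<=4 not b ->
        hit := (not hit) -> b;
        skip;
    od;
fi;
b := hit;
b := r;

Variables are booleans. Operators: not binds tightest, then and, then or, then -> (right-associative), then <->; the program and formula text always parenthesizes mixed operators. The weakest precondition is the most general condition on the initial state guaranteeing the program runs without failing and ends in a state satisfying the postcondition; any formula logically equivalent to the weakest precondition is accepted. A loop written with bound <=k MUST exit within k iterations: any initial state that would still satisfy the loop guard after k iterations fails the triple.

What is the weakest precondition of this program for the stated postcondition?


Working backward. After the program, hit must hold.
Before b := r: hit
Before b := hit: hit
Then branch requires b or hit; else branch requires ((not b) -> (((not b) -> (((not b) -> (((not b) -> (b and ((not ((not ((not ((not hit) -> b)) -> b)) -> b)) -> b))) and (b -> ((not ((not ((not hit) -> b)) -> b)) -> b)))) and (b -> ((not ((not hit) -> b)) -> b)))) and (b -> ((not hit) -> b)))) and (b -> hit).
Before the if: ((hit -> b) -> (b or hit)) and ((not (hit -> b)) -> (((not b) -> (((not b) -> (((not b) -> (((not b) -> (b and ((not ((not ((not ((not hit) -> b)) -> b)) -> b)) -> b))) and (b -> ((not ((not ((not hit) -> b)) -> b)) -> b)))) and (b -> ((not ((not hit) -> b)) -> b)))) and (b -> ((not hit) -> b)))) and (b -> hit)))
Answer: WP = ((hit -> b) -> (b or hit)) and ((not (hit -> b)) -> (((not b) -> (((not b) -> (((not b) -> (((not b) -> (b and ((not ((not ((not ((not hit) -> b)) -> b)) -> b)) -> b))) and (b -> ((not ((not ((not hit) -> b)) -> b)) -> b)))) and (b -> ((not ((not hit) -> b)) -> b)))) and (b -> ((not hit) -> b)))) and (b -> hit)))


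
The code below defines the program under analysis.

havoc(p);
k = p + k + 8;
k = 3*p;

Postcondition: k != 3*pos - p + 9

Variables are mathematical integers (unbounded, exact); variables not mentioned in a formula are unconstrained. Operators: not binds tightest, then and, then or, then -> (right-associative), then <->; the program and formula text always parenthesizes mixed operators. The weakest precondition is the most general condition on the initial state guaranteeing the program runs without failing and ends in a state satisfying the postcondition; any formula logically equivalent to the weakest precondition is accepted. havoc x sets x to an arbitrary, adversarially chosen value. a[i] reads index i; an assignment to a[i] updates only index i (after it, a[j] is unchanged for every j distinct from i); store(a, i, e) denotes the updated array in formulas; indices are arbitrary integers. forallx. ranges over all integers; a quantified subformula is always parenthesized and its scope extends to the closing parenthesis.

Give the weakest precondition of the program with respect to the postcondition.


Working backward. After the program, the postcondition k != 3*pos - p + 9 must hold; in canonical form it is k + p != 3*pos + 9.
Before k := 3*p: 4*p != 3*pos + 9
Before k := p + k + 8: 4*p != 3*pos + 9
Before havoc p: forall p_1. 4*p_1 != 3*pos + 9
Answer: WP = forall p_1. 4*p_1 != 3*pos + 9


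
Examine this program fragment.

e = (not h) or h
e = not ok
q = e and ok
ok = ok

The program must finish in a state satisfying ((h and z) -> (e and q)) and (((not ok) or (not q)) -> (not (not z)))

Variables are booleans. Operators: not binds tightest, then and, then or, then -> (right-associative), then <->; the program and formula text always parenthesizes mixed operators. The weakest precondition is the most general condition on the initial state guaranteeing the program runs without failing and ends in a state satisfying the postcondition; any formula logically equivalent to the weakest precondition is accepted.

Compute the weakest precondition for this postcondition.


Working backward. After the program, the postcondition ((h and z) -> (e and q)) and (((not ok) or (not q)) -> (not (not z))) must hold; in canonical form it is ((h and z) -> (e and q)) and (((not ok) or (not q)) -> z).
Before ok := ok: ((h and z) -> (e and q)) and (((not ok) or (not q)) -> z)
Before q := e and ok: ((h and z) -> (e and ok)) and (((not ok) or (not (e and ok))) -> z)
Before e := not ok: (not (h and z)) and z
Before e := (not h) or h: (not (h and z)) and z
Answer: WP = (not (h and z)) and z


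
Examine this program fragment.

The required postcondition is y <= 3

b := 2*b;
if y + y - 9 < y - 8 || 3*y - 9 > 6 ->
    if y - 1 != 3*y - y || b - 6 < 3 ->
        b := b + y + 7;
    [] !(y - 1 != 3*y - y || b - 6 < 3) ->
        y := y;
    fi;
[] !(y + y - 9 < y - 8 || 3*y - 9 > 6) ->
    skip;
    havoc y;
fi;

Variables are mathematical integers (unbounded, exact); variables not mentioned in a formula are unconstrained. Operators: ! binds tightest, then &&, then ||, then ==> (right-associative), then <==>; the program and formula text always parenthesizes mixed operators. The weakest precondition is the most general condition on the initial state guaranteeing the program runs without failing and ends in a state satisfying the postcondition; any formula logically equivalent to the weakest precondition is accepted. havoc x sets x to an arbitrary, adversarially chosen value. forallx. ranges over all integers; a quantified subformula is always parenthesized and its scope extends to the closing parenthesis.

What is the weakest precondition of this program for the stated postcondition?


Working backward. After the program, y <= 3 must hold.
Then branch requires ((y != -1 || b < 9) ==> y <= 3) && ((!(y != -1 || b < 9)) ==> y <= 3); else branch requires forall y_1. y_1 <= 3.
Before the if: ((y < 1 || 3*y > 15) ==> (((y != -1 || b < 9) ==> y <= 3) && ((!(y != -1 || b < 9)) ==> y <= 3))) && ((!(y < 1 || 3*y > 15)) ==> (forall y_1. y_1 <= 3))
Before b := 2*b: ((y < 1 || 3*y > 15) ==> (((y != -1 || 2*b < 9) ==> y <= 3) && ((!(y != -1 || 2*b < 9)) ==> y <= 3))) && ((!(y < 1 || 3*y > 15)) ==> (forall y_1. y_1 <= 3))
Answer: WP = ((y < 1 || 3*y > 15) ==> (((y != -1 || 2*b < 9) ==> y <= 3) && ((!(y != -1 || 2*b < 9)) ==> y <= 3))) && ((!(y < 1 || 3*y > 15)) ==> (forall y_1. y_1 <= 3))


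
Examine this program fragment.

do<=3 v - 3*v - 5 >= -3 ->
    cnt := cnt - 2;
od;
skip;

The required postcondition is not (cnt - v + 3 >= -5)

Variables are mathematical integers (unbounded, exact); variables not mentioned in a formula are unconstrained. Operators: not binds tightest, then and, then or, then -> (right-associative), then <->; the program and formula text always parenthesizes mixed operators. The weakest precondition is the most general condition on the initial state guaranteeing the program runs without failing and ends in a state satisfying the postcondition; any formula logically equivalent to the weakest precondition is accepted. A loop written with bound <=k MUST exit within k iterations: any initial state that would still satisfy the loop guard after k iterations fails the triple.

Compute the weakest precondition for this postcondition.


Working backward. After the program, the postcondition not (cnt - v + 3 >= -5) must hold; in canonical form it is not (cnt >= v - 8).
Before skip: not (cnt >= v - 8)
Before the loop (bound <=3), unroll the exhaustion recursion (WP_0 = exit-now case; WP_j = one more guarded iteration, up to j = 3):
  WP_0: (not (2*v <= -2)) and (not (cnt >= v - 8))
  WP_1: (2*v <= -2 -> ((not (2*v <= -2)) and (not (cnt >= v - 6)))) and ((not (2*v <= -2)) -> (not (cnt >= v - 8)))
  WP_2: (2*v <= -2 -> ((2*v <= -2 -> ((not (2*v <= -2)) and (not (cnt >= v - 4)))) and ((not (2*v <= -2)) -> (not (cnt >= v - 6))))) and ((not (2*v <= -2)) -> (not (cnt >= v - 8)))
  WP_3: (2*v <= -2 -> ((2*v <= -2 -> ((2*v <= -2 -> ((not (2*v <= -2)) and (not (cnt >= v - 2)))) and ((not (2*v <= -2)) -> (not (cnt >= v - 4))))) and ((not (2*v <= -2)) -> (not (cnt >= v - 6))))) and ((not (2*v <= -2)) -> (not (cnt >= v - 8)))
So before the loop: (2*v <= -2 -> ((2*v <= -2 -> ((2*v <= -2 -> ((not (2*v <= -2)) and (not (cnt >= v - 2)))) and ((not (2*v <= -2)) -> (not (cnt >= v - 4))))) and ((not (2*v <= -2)) -> (not (cnt >= v - 6))))) and ((not (2*v <= -2)) -> (not (cnt >= v - 8)))
Answer: WP = (2*v <= -2 -> ((2*v <= -2 -> ((2*v <= -2 -> ((not (2*v <= -2)) and (not (cnt >= v - 2)))) and ((not (2*v <= -2)) -> (not (cnt >= v - 4))))) and ((not (2*v <= -2)) -> (not (cnt >= v - 6))))) and ((not (2*v <= -2)) -> (not (cnt >= v - 8)))


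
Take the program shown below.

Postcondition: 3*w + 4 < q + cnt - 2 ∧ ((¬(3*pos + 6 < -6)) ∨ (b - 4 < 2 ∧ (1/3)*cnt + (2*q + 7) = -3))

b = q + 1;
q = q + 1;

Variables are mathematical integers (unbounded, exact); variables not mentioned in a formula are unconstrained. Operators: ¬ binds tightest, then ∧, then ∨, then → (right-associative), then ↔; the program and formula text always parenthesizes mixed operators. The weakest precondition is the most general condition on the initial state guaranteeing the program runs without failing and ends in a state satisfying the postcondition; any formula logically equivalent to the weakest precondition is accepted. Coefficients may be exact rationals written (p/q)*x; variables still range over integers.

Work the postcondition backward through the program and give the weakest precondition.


Working backward. After the program, the postcondition 3*w + 4 < q + cnt - 2 ∧ ((¬(3*pos + 6 < -6)) ∨ (b - 4 < 2 ∧ (1/3)*cnt + (2*q + 7) = -3)) must hold; in canonical form it is 3*w < cnt + q - 6 ∧ ((¬(3*pos < -12)) ∨ (b < 6 ∧ (1/3)*cnt + 2*q = -10)).
Before q := q + 1: 3*w < cnt + q - 5 ∧ ((¬(3*pos < -12)) ∨ (b < 6 ∧ (1/3)*cnt + 2*q = -12))
Before b := q + 1: 3*w < cnt + q - 5 ∧ ((¬(3*pos < -12)) ∨ (q < 5 ∧ (1/3)*cnt + 2*q = -12))
Answer: WP = 3*w < cnt + q - 5 ∧ ((¬(3*pos < -12)) ∨ (q < 5 ∧ (1/3)*cnt + 2*q = -12))


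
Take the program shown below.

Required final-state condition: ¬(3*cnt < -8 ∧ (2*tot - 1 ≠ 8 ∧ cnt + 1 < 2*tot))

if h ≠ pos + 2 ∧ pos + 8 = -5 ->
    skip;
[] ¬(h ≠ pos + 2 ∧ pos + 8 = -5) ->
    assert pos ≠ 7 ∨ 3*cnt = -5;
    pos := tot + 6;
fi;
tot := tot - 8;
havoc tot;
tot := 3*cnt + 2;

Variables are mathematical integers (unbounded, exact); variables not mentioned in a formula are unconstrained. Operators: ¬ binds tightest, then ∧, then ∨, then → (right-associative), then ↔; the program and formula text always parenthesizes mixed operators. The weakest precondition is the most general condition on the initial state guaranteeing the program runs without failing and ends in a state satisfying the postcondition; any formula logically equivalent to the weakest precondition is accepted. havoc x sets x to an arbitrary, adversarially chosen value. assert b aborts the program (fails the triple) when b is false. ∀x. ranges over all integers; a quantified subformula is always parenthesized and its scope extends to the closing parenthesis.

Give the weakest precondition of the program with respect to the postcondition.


Working backward. After the program, the postcondition ¬(3*cnt < -8 ∧ (2*tot - 1 ≠ 8 ∧ cnt + 1 < 2*tot)) must hold; in canonical form it is ¬(3*cnt < -8 ∧ 2*tot ≠ 9 ∧ cnt < 2*tot - 1).
Before tot := 3*cnt + 2: ¬(3*cnt < -8 ∧ 6*cnt ≠ 5 ∧ 5*cnt > -3)
Before havoc tot: ¬(3*cnt < -8 ∧ 6*cnt ≠ 5 ∧ 5*cnt > -3)
Before tot := tot - 8: ¬(3*cnt < -8 ∧ 6*cnt ≠ 5 ∧ 5*cnt > -3)
Then branch requires ¬(3*cnt < -8 ∧ 6*cnt ≠ 5 ∧ 5*cnt > -3); else branch requires (pos ≠ 7 ∨ 3*cnt = -5) ∧ (¬(3*cnt < -8 ∧ 6*cnt ≠ 5 ∧ 5*cnt > -3)).
Before the if: ((h ≠ pos + 2 ∧ pos = -13) → (¬(3*cnt < -8 ∧ 6*cnt ≠ 5 ∧ 5*cnt > -3))) ∧ ((¬(h ≠ pos + 2 ∧ pos = -13)) → ((pos ≠ 7 ∨ 3*cnt = -5) ∧ (¬(3*cnt < -8 ∧ 6*cnt ≠ 5 ∧ 5*cnt > -3))))
Answer: WP = ((h ≠ pos + 2 ∧ pos = -13) → (¬(3*cnt < -8 ∧ 6*cnt ≠ 5 ∧ 5*cnt > -3))) ∧ ((¬(h ≠ pos + 2 ∧ pos = -13)) → ((pos ≠ 7 ∨ 3*cnt = -5) ∧ (¬(3*cnt < -8 ∧ 6*cnt ≠ 5 ∧ 5*cnt > -3))))


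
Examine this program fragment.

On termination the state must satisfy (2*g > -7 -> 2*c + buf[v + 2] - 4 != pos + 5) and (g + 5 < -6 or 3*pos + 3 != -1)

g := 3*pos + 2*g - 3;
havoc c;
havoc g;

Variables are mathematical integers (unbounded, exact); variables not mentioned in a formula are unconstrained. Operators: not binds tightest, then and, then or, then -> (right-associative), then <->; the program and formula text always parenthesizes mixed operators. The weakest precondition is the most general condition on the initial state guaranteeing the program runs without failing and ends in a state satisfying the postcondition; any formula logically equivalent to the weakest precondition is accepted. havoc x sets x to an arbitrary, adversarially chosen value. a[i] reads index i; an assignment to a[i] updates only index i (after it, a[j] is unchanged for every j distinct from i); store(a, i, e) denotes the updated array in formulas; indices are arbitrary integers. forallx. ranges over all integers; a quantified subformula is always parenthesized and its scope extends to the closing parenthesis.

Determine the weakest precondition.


Working backward. After the program, the postcondition (2*g > -7 -> 2*c + buf[v + 2] - 4 != pos + 5) and (g + 5 < -6 or 3*pos + 3 != -1) must hold; in canonical form it is (2*g > -7 -> buf[v + 2] + 2*c != pos + 9) and (g < -11 or 3*pos != -4).
Before havoc g: forall g_1. ((2*g_1 > -7 -> buf[v + 2] + 2*c != pos + 9) and (g_1 < -11 or 3*pos != -4))
Before havoc c: forall c_1. (forall g_1. ((2*g_1 > -7 -> buf[v + 2] + 2*c_1 != pos + 9) and (g_1 < -11 or 3*pos != -4)))
Before g := 3*pos + 2*g - 3: forall c_1. (forall g_1. ((2*g_1 > -7 -> buf[v + 2] + 2*c_1 != pos + 9) and (g_1 < -11 or 3*pos != -4)))
Answer: WP = forall c_1. (forall g_1. ((2*g_1 > -7 -> buf[v + 2] + 2*c_1 != pos + 9) and (g_1 < -11 or 3*pos != -4)))


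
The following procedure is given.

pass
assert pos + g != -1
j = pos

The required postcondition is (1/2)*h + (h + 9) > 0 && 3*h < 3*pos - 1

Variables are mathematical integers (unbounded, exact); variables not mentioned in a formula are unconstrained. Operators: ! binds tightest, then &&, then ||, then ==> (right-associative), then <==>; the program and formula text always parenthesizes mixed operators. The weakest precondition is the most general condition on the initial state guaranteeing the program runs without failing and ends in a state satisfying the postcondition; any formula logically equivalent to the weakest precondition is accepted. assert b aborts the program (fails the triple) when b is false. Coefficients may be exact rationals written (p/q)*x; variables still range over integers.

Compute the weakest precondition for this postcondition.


Working backward. After the program, the postcondition (1/2)*h + (h + 9) > 0 && 3*h < 3*pos - 1 must hold; in canonical form it is (3/2)*h > -9 && 3*h < 3*pos - 1.
Before j := pos: (3/2)*h > -9 && 3*h < 3*pos - 1
Before assert pos + g != -1: g + pos != -1 && (3/2)*h > -9 && 3*h < 3*pos - 1
Before skip: g + pos != -1 && (3/2)*h > -9 && 3*h < 3*pos - 1
Answer: WP = g + pos != -1 && (3/2)*h > -9 && 3*h < 3*pos - 1


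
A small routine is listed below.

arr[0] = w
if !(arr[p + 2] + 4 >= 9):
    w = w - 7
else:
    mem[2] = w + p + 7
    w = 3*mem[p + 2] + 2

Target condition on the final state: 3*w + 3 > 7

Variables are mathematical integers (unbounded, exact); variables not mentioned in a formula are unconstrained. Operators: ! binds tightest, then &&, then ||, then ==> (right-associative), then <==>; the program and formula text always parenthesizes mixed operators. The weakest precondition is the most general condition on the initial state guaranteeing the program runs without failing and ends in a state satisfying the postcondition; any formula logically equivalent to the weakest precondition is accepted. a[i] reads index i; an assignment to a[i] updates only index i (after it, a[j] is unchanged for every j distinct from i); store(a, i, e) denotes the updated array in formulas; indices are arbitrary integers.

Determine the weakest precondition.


Working backward. After the program, the postcondition 3*w + 3 > 7 must hold; in canonical form it is 3*w > 4.
Then branch requires 3*w > 25; else branch requires 9*store(mem, 2, p + w + 7)[p + 2] > -2.
Before the if: ((!(arr[p + 2] >= 5)) ==> 3*w > 25) && (arr[p + 2] >= 5 ==> 9*store(mem, 2, p + w + 7)[p + 2] > -2)
Before arr[0] := w: ((!(store(arr, 0, w)[p + 2] >= 5)) ==> 3*w > 25) && (store(arr, 0, w)[p + 2] >= 5 ==> 9*store(mem, 2, p + w + 7)[p + 2] > -2)
Answer: WP = ((!(store(arr, 0, w)[p + 2] >= 5)) ==> 3*w > 25) && (store(arr, 0, w)[p + 2] >= 5 ==> 9*store(mem, 2, p + w + 7)[p + 2] > -2)


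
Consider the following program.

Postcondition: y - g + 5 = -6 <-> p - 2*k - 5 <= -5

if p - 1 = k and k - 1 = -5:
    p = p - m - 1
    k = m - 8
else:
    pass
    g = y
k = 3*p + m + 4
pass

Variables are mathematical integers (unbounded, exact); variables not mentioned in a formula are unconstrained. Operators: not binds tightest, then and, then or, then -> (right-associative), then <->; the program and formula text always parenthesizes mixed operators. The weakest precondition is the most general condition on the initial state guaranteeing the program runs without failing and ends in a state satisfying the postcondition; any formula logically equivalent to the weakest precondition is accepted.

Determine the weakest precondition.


Working backward. After the program, the postcondition y - g + 5 = -6 <-> p - 2*k - 5 <= -5 must hold; in canonical form it is y = g - 11 <-> p <= 2*k.
Before skip: y = g - 11 <-> p <= 2*k
Before k := 3*p + m + 4: y = g - 11 <-> 2*m + 5*p >= -8
Then branch requires y = g - 11 <-> 5*p >= 3*m - 3; else branch requires not (2*m + 5*p >= -8).
Before the if: ((p = k + 1 and k = -4) -> (y = g - 11 <-> 5*p >= 3*m - 3)) and ((not (p = k + 1 and k = -4)) -> (not (2*m + 5*p >= -8)))
Answer: WP = ((p = k + 1 and k = -4) -> (y = g - 11 <-> 5*p >= 3*m - 3)) and ((not (p = k + 1 and k = -4)) -> (not (2*m + 5*p >= -8)))


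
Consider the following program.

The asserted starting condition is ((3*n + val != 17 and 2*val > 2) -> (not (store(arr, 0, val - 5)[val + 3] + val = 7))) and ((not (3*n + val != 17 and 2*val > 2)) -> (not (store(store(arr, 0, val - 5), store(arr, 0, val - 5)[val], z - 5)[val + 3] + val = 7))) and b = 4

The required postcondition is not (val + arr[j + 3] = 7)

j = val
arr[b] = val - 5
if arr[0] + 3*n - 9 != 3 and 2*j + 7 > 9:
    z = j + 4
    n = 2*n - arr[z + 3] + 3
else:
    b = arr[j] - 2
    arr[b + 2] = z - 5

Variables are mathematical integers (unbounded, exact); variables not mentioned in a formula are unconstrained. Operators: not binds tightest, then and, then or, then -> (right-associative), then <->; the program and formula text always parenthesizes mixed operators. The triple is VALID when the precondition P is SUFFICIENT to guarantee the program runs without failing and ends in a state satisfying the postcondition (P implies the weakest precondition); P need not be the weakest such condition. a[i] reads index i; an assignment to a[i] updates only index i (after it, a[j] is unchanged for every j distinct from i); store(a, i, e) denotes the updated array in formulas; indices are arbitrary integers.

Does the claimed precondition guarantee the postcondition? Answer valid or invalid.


Working backward. After the program, the postcondition not (val + arr[j + 3] = 7) must hold; in canonical form it is not (arr[j + 3] + val = 7).
Then branch requires not (arr[j + 3] + val = 7); else branch requires not (store(arr, arr[j], z - 5)[j + 3] + val = 7).
Before the if: ((arr[0] + 3*n != 12 and 2*j > 2) -> (not (arr[j + 3] + val = 7))) and ((not (arr[0] + 3*n != 12 and 2*j > 2)) -> (not (store(arr, arr[j], z - 5)[j + 3] + val = 7)))
Before arr[b] := val - 5: ((store(arr, b, val - 5)[0] + 3*n != 12 and 2*j > 2) -> (not (store(arr, b, val - 5)[j + 3] + val = 7))) and ((not (store(arr, b, val - 5)[0] + 3*n != 12 and 2*j > 2)) -> (not (store(store(arr, b, val - 5), store(arr, b, val - 5)[j], z - 5)[j + 3] + val = 7)))
Before j := val: ((store(arr, b, val - 5)[0] + 3*n != 12 and 2*val > 2) -> (not (store(arr, b, val - 5)[val + 3] + val = 7))) and ((not (store(arr, b, val - 5)[0] + 3*n != 12 and 2*val > 2)) -> (not (store(store(arr, b, val - 5), store(arr, b, val - 5)[val], z - 5)[val + 3] + val = 7)))
The weakest precondition is ((store(arr, b, val - 5)[0] + 3*n != 12 and 2*val > 2) -> (not (store(arr, b, val - 5)[val + 3] + val = 7))) and ((not (store(arr, b, val - 5)[0] + 3*n != 12 and 2*val > 2)) -> (not (store(store(arr, b, val - 5), store(arr, b, val - 5)[val], z - 5)[val + 3] + val = 7))).
Check whether ((3*n + val != 17 and 2*val > 2) -> (not (store(arr, 0, val - 5)[val + 3] + val = 7))) and ((not (3*n + val != 17 and 2*val > 2)) -> (not (store(store(arr, 0, val - 5), store(arr, 0, val - 5)[val], z - 5)[val + 3] + val = 7))) and b = 4 implies it.
Countermodel: at the initial state arr = {[0] = 27554, [4] = 2, [27560] = 27563, [27563] = -27553, elsewhere 2}, b = 4, n = -9181, val = 27560, z = -27549, the precondition holds but the weakest precondition fails.
Answer: invalid


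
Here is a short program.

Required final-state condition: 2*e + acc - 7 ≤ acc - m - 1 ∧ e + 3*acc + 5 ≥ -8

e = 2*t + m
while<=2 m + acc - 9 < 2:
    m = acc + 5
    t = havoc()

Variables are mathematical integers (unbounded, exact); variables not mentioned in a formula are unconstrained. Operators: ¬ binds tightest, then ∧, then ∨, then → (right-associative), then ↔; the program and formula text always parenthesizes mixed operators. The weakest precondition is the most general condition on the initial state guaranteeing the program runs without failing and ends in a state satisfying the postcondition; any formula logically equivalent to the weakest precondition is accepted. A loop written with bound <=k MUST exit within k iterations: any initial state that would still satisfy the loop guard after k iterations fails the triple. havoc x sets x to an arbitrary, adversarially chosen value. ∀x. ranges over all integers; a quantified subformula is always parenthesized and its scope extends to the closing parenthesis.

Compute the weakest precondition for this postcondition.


Working backward. After the program, the postcondition 2*e + acc - 7 ≤ acc - m - 1 ∧ e + 3*acc + 5 ≥ -8 must hold; in canonical form it is 2*e + m ≤ 6 ∧ 3*acc + e ≥ -13.
Before the loop (bound <=2), unroll the exhaustion recursion (WP_0 = exit-now case; WP_j = one more guarded iteration, up to j = 2):
  WP_0: (¬(acc + m < 11)) ∧ 2*e + m ≤ 6 ∧ 3*acc + e ≥ -13
  WP_1: (acc + m < 11 → ((¬(2*acc < 6)) ∧ acc + 2*e ≤ 1 ∧ 3*acc + e ≥ -13)) ∧ ((¬(acc + m < 11)) → (2*e + m ≤ 6 ∧ 3*acc + e ≥ -13))
  WP_2: (acc + m < 11 → ((2*acc < 6 → ((¬(2*acc < 6)) ∧ acc + 2*e ≤ 1 ∧ 3*acc + e ≥ -13)) ∧ ((¬(2*acc < 6)) → (acc + 2*e ≤ 1 ∧ 3*acc + e ≥ -13)))) ∧ ((¬(acc + m < 11)) → (2*e + m ≤ 6 ∧ 3*acc + e ≥ -13))
So before the loop: (acc + m < 11 → ((2*acc < 6 → ((¬(2*acc < 6)) ∧ acc + 2*e ≤ 1 ∧ 3*acc + e ≥ -13)) ∧ ((¬(2*acc < 6)) → (acc + 2*e ≤ 1 ∧ 3*acc + e ≥ -13)))) ∧ ((¬(acc + m < 11)) → (2*e + m ≤ 6 ∧ 3*acc + e ≥ -13))
Before e := 2*t + m: (acc + m < 11 → ((2*acc < 6 → ((¬(2*acc < 6)) ∧ acc + 2*m + 4*t ≤ 1 ∧ 3*acc + m + 2*t ≥ -13)) ∧ ((¬(2*acc < 6)) → (acc + 2*m + 4*t ≤ 1 ∧ 3*acc + m + 2*t ≥ -13)))) ∧ ((¬(acc + m < 11)) → (3*m + 4*t ≤ 6 ∧ 3*acc + m + 2*t ≥ -13))
Answer: WP = (acc + m < 11 → ((2*acc < 6 → ((¬(2*acc < 6)) ∧ acc + 2*m + 4*t ≤ 1 ∧ 3*acc + m + 2*t ≥ -13)) ∧ ((¬(2*acc < 6)) → (acc + 2*m + 4*t ≤ 1 ∧ 3*acc + m + 2*t ≥ -13)))) ∧ ((¬(acc + m < 11)) → (3*m + 4*t ≤ 6 ∧ 3*acc + m + 2*t ≥ -13))
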